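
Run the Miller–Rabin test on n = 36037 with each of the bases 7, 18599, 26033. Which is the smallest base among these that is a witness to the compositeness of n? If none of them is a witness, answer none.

n − 1 = 36036 = 2^2 · 9009, so s = 2 and d = 9009.
Base 7: x_0 = 7^9009 mod 36037 = 36036. x_0 = 36036 ≡ −1, so 7 is not a witness.
Base 18599: x_0 = 18599^9009 mod 36037 = 1. x_0 = 1, so 18599 is not a witness.
Base 26033: x_0 = 26033^9009 mod 36037 = 36036. x_0 = 36036 ≡ −1, so 26033 is not a witness.
No listed base is a witness for 36037.

none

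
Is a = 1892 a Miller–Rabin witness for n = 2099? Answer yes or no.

no

n − 1 = 2098 = 2^1 · 1049, so s = 1 and d = 1049.
x_0 = 1892^1049 mod 2099 = 1.
x_0 = 1, so 1892 is not a witness.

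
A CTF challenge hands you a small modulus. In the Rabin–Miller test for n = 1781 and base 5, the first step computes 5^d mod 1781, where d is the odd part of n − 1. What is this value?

1474

n − 1 = 1780 = 2^2 · 445, so s = 2 and d = 445.
By repeated squaring, 5^445 ≡ 1474 (mod 1781).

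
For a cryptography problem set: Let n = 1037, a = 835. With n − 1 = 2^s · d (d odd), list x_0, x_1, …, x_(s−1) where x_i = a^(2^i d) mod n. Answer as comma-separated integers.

25, 625

n − 1 = 1036 = 2^2 · 259, so s = 2 and d = 259.
x_0 = 835^259 mod 1037 = 25.
x_1 = 25^2 mod 1037 = 625.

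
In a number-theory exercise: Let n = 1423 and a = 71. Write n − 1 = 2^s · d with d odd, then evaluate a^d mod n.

1422

n − 1 = 1422 = 2^1 · 711, so s = 1 and d = 711.
71^711 mod 1423 = 1422.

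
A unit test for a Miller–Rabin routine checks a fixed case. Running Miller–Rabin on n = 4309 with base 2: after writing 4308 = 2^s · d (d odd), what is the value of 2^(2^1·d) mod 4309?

1287

n − 1 = 4308 = 2^2 · 1077, so s = 2 and d = 1077.
x_0 = 2^1077 mod 4309 = 1523.
x_1 = 1523^2 mod 4309 = 1287.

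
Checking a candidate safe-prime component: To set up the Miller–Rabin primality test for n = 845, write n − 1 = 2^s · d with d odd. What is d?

211

Halving: 844 → 422 → 211; 211 is odd.
So 844 = 2^2 · 211.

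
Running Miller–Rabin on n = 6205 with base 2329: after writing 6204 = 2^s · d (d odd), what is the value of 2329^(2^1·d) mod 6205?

2601

n − 1 = 6204 = 2^2 · 1551, so s = 2 and d = 1551.
Repeated squaring mod 6205: 2329^1 ≡ 2329, 2329^2 ≡ 1071, 2329^4 ≡ 5321, 2329^8 ≡ 5831, 2329^16 ≡ 3366, 2329^32 ≡ 5831, 2329^64 ≡ 3366, 2329^128 ≡ 5831, 2329^256 ≡ 3366, 2329^512 ≡ 5831, 2329^1024 ≡ 3366.
1551 = 1024 + 512 + 8 + 4 + 2 + 1, so 2329^1551 ≡ 3366·5831·5831·5321·1071·2329 ≡ 3774 (mod 6205).
x_0 = 3774.
x_1 = 3774^2 mod 6205 = 2601.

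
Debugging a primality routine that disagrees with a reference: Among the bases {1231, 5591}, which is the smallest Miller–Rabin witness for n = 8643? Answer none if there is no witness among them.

1231

n − 1 = 8642 = 2^1 · 4321, so s = 1 and d = 4321.
Base 1231: x_0 = 1231^4321 mod 8643 = 5893. x_0 ∉ {1, 8642} and s = 1, so 1231 is a Miller–Rabin witness and 8643 is composite.
Base 5591: x_0 = 5591^4321 mod 8643 = 5591. x_0 ∉ {1, 8642} and s = 1, so 5591 is a Miller–Rabin witness and 8643 is composite.
The smallest witness among the given bases is 1231.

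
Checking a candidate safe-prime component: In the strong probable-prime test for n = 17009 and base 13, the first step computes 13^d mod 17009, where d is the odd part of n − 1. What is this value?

10790

n − 1 = 17008 = 2^4 · 1063, so s = 4 and d = 1063.
13^1063 mod 17009 = 10790.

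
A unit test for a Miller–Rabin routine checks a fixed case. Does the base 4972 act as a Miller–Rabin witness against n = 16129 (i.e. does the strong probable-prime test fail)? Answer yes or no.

n − 1 = 16128 = 2^8 · 63, so s = 8 and d = 63.
Repeated squaring mod 16129: 4972^1 ≡ 4972, 4972^2 ≡ 11156, 4972^4 ≡ 4972, 4972^8 ≡ 11156, 4972^16 ≡ 4972, 4972^32 ≡ 11156.
63 = 32 + 16 + 8 + 4 + 2 + 1, so 4972^63 ≡ 11156·4972·11156·4972·11156·4972 ≡ 1 (mod 16129).
x_0 = 4972^63 mod 16129 = 1.
x_0 = 1, so 4972 is not a witness.

no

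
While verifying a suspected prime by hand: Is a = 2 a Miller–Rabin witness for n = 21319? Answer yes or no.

no

n − 1 = 21318 = 2^1 · 10659, so s = 1 and d = 10659.
x_0 = 2^10659 mod 21319 = 1.
x_0 = 1, so 2 is not a witness.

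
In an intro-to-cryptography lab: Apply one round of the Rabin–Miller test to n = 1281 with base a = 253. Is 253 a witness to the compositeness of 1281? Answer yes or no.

no

n − 1 = 1280 = 2^8 · 5, so s = 8 and d = 5.
x_0 = 253^5 mod 1281 = 1.
x_0 = 1, so 253 is not a witness.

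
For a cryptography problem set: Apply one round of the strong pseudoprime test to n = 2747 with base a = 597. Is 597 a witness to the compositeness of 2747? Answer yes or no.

n − 1 = 2746 = 2^1 · 1373, so s = 1 and d = 1373.
x_0 = 597^1373 mod 2747 = 2491.
x_0 ∉ {1, 2746} and s = 1, so 597 is a Miller–Rabin witness and 2747 is composite.

yes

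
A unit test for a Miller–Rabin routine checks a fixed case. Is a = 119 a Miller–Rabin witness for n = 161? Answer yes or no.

yes

n − 1 = 160 = 2^5 · 5, so s = 5 and d = 5.
x_0 = 119^5 mod 161 = 35.
x_0 is neither 1 nor 160, so continue squaring.
x_1 = 35^2 mod 161 = 98.
x_2 = 98^2 mod 161 = 105.
x_3 = 105^2 mod 161 = 77.
x_4 = 77^2 mod 161 = 133.
Reached i = s−1 = 4 without hitting −1: 119 is a Miller–Rabin witness and 161 is composite.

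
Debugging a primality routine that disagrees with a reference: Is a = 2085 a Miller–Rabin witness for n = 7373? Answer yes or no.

n − 1 = 7372 = 2^2 · 1843, so s = 2 and d = 1843.
x_0 = 2085^1843 mod 7373 = 4854.
x_0 is neither 1 nor 7372, so continue squaring.
x_1 = 4854^2 mod 7373 = 4581.
Reached i = s−1 = 1 without hitting −1: 2085 is a Miller–Rabin witness and 7373 is composite.

yes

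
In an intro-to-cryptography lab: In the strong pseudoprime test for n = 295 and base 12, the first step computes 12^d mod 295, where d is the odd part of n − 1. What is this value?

n − 1 = 294 = 2^1 · 147, so s = 1 and d = 147.
12^147 mod 295 = 203.

203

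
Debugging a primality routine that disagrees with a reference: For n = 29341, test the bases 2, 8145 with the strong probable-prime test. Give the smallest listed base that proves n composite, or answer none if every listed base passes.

none

n − 1 = 29340 = 2^2 · 7335, so s = 2 and d = 7335.
Base 2: x_0 = 2^7335 mod 29341 = 26424. x_0 is neither 1 nor 29340, so continue squaring. x_1 = 26424^2 mod 29341 = 29340. x_1 ≡ −1, so 2 is not a witness.
Base 8145: x_0 = 8145^7335 mod 29341 = 13980. x_0 is neither 1 nor 29340, so continue squaring. x_1 = 13980^2 mod 29341 = 29340. x_1 ≡ −1, so 8145 is not a witness.
No listed base is a witness for 29341.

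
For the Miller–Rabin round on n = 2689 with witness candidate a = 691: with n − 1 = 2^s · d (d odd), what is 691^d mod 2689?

n − 1 = 2688 = 2^7 · 21, so s = 7 and d = 21.
691^21 mod 2689 = 1105.

1105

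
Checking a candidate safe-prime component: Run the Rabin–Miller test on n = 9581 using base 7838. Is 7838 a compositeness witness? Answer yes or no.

no

n − 1 = 9580 = 2^2 · 2395, so s = 2 and d = 2395.
x_0 = 7838^2395 mod 9581 = 9580.
x_0 = 9580 ≡ −1, so 7838 is not a witness.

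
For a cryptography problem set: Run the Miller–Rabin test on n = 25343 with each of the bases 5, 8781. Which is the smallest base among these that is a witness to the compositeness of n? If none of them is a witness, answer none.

n − 1 = 25342 = 2^1 · 12671, so s = 1 and d = 12671.
Base 5: x_0 = 5^12671 mod 25343 = 25342. x_0 = 25342 ≡ −1, so 5 is not a witness.
Base 8781: x_0 = 8781^12671 mod 25343 = 25342. x_0 = 25342 ≡ −1, so 8781 is not a witness.
No listed base is a witness for 25343.

none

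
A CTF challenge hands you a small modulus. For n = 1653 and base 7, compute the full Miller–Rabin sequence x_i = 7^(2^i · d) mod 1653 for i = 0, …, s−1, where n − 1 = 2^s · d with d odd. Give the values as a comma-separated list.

1132, 349

n − 1 = 1652 = 2^2 · 413, so s = 2 and d = 413.
x_0 = 7^413 mod 1653 = 1132.
x_1 = 1132^2 mod 1653 = 349.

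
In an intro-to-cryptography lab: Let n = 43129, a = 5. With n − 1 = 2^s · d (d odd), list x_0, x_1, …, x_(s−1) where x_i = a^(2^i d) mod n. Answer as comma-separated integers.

n − 1 = 43128 = 2^3 · 5391, so s = 3 and d = 5391.
x_0 = 5^5391 mod 43129 = 42320.
x_1 = 42320^2 mod 43129 = 7546.
x_2 = 7546^2 mod 43129 = 11836.

42320, 7546, 11836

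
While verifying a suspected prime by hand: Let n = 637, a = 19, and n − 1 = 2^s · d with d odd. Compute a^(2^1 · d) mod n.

n − 1 = 636 = 2^2 · 159, so s = 2 and d = 159.
Repeated squaring mod 637: 19^1 ≡ 19, 19^2 ≡ 361, 19^4 ≡ 373, 19^8 ≡ 263, 19^16 ≡ 373, 19^32 ≡ 263, 19^64 ≡ 373, 19^128 ≡ 263.
159 = 128 + 16 + 8 + 4 + 2 + 1, so 19^159 ≡ 263·373·263·373·361·19 ≡ 489 (mod 637).
x_0 = 489.
x_1 = 489^2 mod 637 = 246.

246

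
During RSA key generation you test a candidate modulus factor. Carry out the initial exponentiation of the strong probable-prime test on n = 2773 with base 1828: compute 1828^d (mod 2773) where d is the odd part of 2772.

n − 1 = 2772 = 2^2 · 693, so s = 2 and d = 693.
1828^693 mod 2773 = 1238.

1238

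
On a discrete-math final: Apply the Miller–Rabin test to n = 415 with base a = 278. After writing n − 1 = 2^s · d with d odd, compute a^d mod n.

177

n − 1 = 414 = 2^1 · 207, so s = 1 and d = 207.
278^207 mod 415 = 177.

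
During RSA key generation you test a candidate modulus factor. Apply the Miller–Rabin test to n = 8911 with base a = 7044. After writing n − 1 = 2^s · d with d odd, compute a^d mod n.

n − 1 = 8910 = 2^1 · 4455, so s = 1 and d = 4455.
7044^4455 mod 8911 = 6098.

6098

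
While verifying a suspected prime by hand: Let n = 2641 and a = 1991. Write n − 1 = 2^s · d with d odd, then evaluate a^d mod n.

2349

n − 1 = 2640 = 2^4 · 165, so s = 4 and d = 165.
1991^165 mod 2641 = 2349.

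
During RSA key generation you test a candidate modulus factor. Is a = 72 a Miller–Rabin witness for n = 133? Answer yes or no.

yes

n − 1 = 132 = 2^2 · 33, so s = 2 and d = 33.
x_0 = 72^33 mod 133 = 8.
x_0 is neither 1 nor 132, so continue squaring.
x_1 = 8^2 mod 133 = 64.
Reached i = s−1 = 1 without hitting −1: 72 is a Miller–Rabin witness and 133 is composite.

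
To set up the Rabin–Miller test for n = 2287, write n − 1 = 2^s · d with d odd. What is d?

1143

Halving: 2286 → 1143; 1143 is odd.
So 2286 = 2^1 · 1143.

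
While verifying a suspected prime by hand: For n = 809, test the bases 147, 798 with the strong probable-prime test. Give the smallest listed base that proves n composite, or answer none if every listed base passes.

none

n − 1 = 808 = 2^3 · 101, so s = 3 and d = 101.
Base 147: x_0 = 147^101 mod 809 = 239. x_0 is neither 1 nor 808, so continue squaring. x_1 = 239^2 mod 809 = 491. x_2 = 491^2 mod 809 = 808. x_2 ≡ −1, so 147 is not a witness.
Base 798: x_0 = 798^101 mod 809 = 765. x_0 is neither 1 nor 808, so continue squaring. x_1 = 765^2 mod 809 = 318. x_2 = 318^2 mod 809 = 808. x_2 ≡ −1, so 798 is not a witness.
No listed base is a witness for 809.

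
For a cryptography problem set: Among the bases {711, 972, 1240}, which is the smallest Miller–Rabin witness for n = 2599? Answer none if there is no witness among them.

n − 1 = 2598 = 2^1 · 1299, so s = 1 and d = 1299.
Base 711: x_0 = 711^1299 mod 2599 = 90. x_0 ∉ {1, 2598} and s = 1, so 711 is a Miller–Rabin witness and 2599 is composite.
Base 972: x_0 = 972^1299 mod 2599 = 1685. x_0 ∉ {1, 2598} and s = 1, so 972 is a Miller–Rabin witness and 2599 is composite.
Base 1240: x_0 = 1240^1299 mod 2599 = 1884. x_0 ∉ {1, 2598} and s = 1, so 1240 is a Miller–Rabin witness and 2599 is composite.
The smallest witness among the given bases is 711.

711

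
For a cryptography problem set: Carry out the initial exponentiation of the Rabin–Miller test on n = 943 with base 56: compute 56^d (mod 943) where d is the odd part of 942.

n − 1 = 942 = 2^1 · 471, so s = 1 and d = 471.
Repeated squaring mod 943: 56^1 ≡ 56, 56^2 ≡ 307, 56^4 ≡ 892, 56^8 ≡ 715, 56^16 ≡ 119, 56^32 ≡ 16, 56^64 ≡ 256, 56^128 ≡ 469, 56^256 ≡ 242.
471 = 256 + 128 + 64 + 16 + 4 + 2 + 1, so 56^471 ≡ 242·469·256·119·892·307·56 ≡ 135 (mod 943).

135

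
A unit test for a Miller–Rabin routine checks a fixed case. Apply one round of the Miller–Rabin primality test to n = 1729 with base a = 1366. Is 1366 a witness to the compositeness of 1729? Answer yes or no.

no

n − 1 = 1728 = 2^6 · 27, so s = 6 and d = 27.
x_0 = 1366^27 mod 1729 = 1.
x_0 = 1, so 1366 is not a witness.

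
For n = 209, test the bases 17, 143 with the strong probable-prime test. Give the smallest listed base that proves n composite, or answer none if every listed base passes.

n − 1 = 208 = 2^4 · 13, so s = 4 and d = 13.
Base 17: x_0 = 17^13 mod 209 = 73. x_0 is neither 1 nor 208, so continue squaring. x_1 = 73^2 mod 209 = 104. x_2 = 104^2 mod 209 = 157. x_3 = 157^2 mod 209 = 196. Reached i = s−1 = 3 without hitting −1: 17 is a Miller–Rabin witness and 209 is composite.
Base 143: x_0 = 143^13 mod 209 = 165. x_0 is neither 1 nor 208, so continue squaring. x_1 = 165^2 mod 209 = 55. x_2 = 55^2 mod 209 = 99. x_3 = 99^2 mod 209 = 187. Reached i = s−1 = 3 without hitting −1: 143 is a Miller–Rabin witness and 209 is composite.
The smallest witness among the given bases is 17.

17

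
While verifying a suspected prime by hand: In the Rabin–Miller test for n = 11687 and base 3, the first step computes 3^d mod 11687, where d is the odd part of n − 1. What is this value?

n − 1 = 11686 = 2^1 · 5843, so s = 1 and d = 5843.
3^5843 mod 11687 = 5963.

5963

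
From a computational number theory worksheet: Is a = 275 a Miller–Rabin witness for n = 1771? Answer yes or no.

yes

n − 1 = 1770 = 2^1 · 885, so s = 1 and d = 885.
x_0 = 275^885 mod 1771 = 22.
x_0 ∉ {1, 1770} and s = 1, so 275 is a Miller–Rabin witness and 1771 is composite.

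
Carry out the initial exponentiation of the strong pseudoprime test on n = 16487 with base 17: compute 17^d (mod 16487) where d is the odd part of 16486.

16486

n − 1 = 16486 = 2^1 · 8243, so s = 1 and d = 8243.
Repeated squaring mod 16487: 17^1 ≡ 17, 17^2 ≡ 289, 17^4 ≡ 1086, 17^8 ≡ 8819, 17^16 ≡ 5582, 17^32 ≡ 14781, 17^64 ≡ 8724, 17^128 ≡ 4184, 17^256 ≡ 13149, 17^512 ≡ 13519, 17^1024 ≡ 4966, 17^2048 ≡ 13091, 17^4096 ≡ 8403, 17^8192 ≡ 13075.
8243 = 8192 + 32 + 16 + 2 + 1, so 17^8243 ≡ 13075·14781·5582·289·17 ≡ 16486 (mod 16487).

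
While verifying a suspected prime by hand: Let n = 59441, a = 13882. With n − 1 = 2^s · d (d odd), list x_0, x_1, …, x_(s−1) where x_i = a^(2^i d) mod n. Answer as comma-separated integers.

n − 1 = 59440 = 2^4 · 3715, so s = 4 and d = 3715.
x_0 = 13882^3715 mod 59441 = 56441.
x_1 = 56441^2 mod 59441 = 24409.
x_2 = 24409^2 mod 59441 = 22138.
x_3 = 22138^2 mod 59441 = 59440.

56441, 24409, 22138, 59440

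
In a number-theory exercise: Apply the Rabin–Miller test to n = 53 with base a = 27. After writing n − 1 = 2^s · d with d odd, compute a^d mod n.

n − 1 = 52 = 2^2 · 13, so s = 2 and d = 13.
Repeated squaring mod 53: 27^1 ≡ 27, 27^2 ≡ 40, 27^4 ≡ 10, 27^8 ≡ 47.
13 = 8 + 4 + 1, so 27^13 ≡ 47·10·27 ≡ 23 (mod 53).

23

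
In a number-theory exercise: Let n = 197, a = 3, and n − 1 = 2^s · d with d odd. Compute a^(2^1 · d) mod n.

196

n − 1 = 196 = 2^2 · 49, so s = 2 and d = 49.
x_0 = 3^49 mod 197 = 183.
x_1 = 183^2 mod 197 = 196.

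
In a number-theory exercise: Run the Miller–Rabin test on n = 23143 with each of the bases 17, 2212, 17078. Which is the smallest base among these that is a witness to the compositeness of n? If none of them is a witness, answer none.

n − 1 = 23142 = 2^1 · 11571, so s = 1 and d = 11571.
Base 17: x_0 = 17^11571 mod 23143 = 23142. x_0 = 23142 ≡ −1, so 17 is not a witness.
Base 2212: x_0 = 2212^11571 mod 23143 = 23142. x_0 = 23142 ≡ −1, so 2212 is not a witness.
Base 17078: x_0 = 17078^11571 mod 23143 = 23142. x_0 = 23142 ≡ −1, so 17078 is not a witness.
No listed base is a witness for 23143.

none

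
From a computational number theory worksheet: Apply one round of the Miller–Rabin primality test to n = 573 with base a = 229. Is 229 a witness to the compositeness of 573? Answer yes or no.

n − 1 = 572 = 2^2 · 143, so s = 2 and d = 143.
Repeated squaring mod 573: 229^1 ≡ 229, 229^2 ≡ 298, 229^4 ≡ 562, 229^8 ≡ 121, 229^16 ≡ 316, 229^32 ≡ 154, 229^64 ≡ 223, 229^128 ≡ 451.
143 = 128 + 8 + 4 + 2 + 1, so 229^143 ≡ 451·121·562·298·229 ≡ 232 (mod 573).
x_0 = 229^143 mod 573 = 232.
x_0 is neither 1 nor 572, so continue squaring.
x_1 = 232^2 mod 573 = 535.
Reached i = s−1 = 1 without hitting −1: 229 is a Miller–Rabin witness and 573 is composite.

yes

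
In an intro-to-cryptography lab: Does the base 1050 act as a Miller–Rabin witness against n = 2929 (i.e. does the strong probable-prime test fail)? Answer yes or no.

n − 1 = 2928 = 2^4 · 183, so s = 4 and d = 183.
Repeated squaring mod 2929: 1050^1 ≡ 1050, 1050^2 ≡ 1196, 1050^4 ≡ 1064, 1050^8 ≡ 1502, 1050^16 ≡ 674, 1050^32 ≡ 281, 1050^64 ≡ 2807, 1050^128 ≡ 239.
183 = 128 + 32 + 16 + 4 + 2 + 1, so 1050^183 ≡ 239·281·674·1064·1196·1050 ≡ 1688 (mod 2929).
x_0 = 1050^183 mod 2929 = 1688.
x_0 is neither 1 nor 2928, so continue squaring.
x_1 = 1688^2 mod 2929 = 2356.
x_2 = 2356^2 mod 2929 = 281.
x_3 = 281^2 mod 2929 = 2807.
Reached i = s−1 = 3 without hitting −1: 1050 is a Miller–Rabin witness and 2929 is composite.

yes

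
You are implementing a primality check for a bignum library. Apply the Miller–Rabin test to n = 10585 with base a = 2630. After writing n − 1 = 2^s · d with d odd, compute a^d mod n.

4235

n − 1 = 10584 = 2^3 · 1323, so s = 3 and d = 1323.
Repeated squaring mod 10585: 2630^1 ≡ 2630, 2630^2 ≡ 4895, 2630^4 ≡ 7170, 2630^8 ≡ 8140, 2630^16 ≡ 8085, 2630^32 ≡ 4850, 2630^64 ≡ 2630, 2630^128 ≡ 4895, 2630^256 ≡ 7170, 2630^512 ≡ 8140, 2630^1024 ≡ 8085.
1323 = 1024 + 256 + 32 + 8 + 2 + 1, so 2630^1323 ≡ 8085·7170·4850·8140·4895·2630 ≡ 4235 (mod 10585).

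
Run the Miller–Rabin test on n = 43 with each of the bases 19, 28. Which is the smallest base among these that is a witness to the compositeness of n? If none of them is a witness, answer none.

none

n − 1 = 42 = 2^1 · 21, so s = 1 and d = 21.
Base 19: x_0 = 19^21 mod 43 = 42. x_0 = 42 ≡ −1, so 19 is not a witness.
Base 28: x_0 = 28^21 mod 43 = 42. x_0 = 42 ≡ −1, so 28 is not a witness.
No listed base is a witness for 43.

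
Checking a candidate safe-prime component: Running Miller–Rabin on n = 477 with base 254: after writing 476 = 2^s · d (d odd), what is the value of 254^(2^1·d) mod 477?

n − 1 = 476 = 2^2 · 119, so s = 2 and d = 119.
Repeated squaring mod 477: 254^1 ≡ 254, 254^2 ≡ 121, 254^4 ≡ 331, 254^8 ≡ 328, 254^16 ≡ 259, 254^32 ≡ 301, 254^64 ≡ 448.
119 = 64 + 32 + 16 + 4 + 2 + 1, so 254^119 ≡ 448·301·259·331·121·254 ≡ 68 (mod 477).
x_0 = 68.
x_1 = 68^2 mod 477 = 331.

331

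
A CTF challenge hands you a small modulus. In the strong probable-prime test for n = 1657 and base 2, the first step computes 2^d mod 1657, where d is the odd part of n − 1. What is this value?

n − 1 = 1656 = 2^3 · 207, so s = 3 and d = 207.
2^207 mod 1657 = 874.

874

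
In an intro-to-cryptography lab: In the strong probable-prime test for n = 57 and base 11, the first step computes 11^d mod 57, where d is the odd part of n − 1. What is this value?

n − 1 = 56 = 2^3 · 7, so s = 3 and d = 7.
11^7 mod 57 = 11.

11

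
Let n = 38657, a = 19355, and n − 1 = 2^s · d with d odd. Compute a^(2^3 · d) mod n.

6932

n − 1 = 38656 = 2^8 · 151, so s = 8 and d = 151.
Repeated squaring mod 38657: 19355^1 ≡ 19355, 19355^2 ≡ 29695, 19355^4 ≡ 26855, 19355^8 ≡ 6033, 19355^16 ≡ 20852, 19355^32 ≡ 30625, 19355^64 ≡ 33148, 19355^128 ≡ 3336.
151 = 128 + 16 + 4 + 2 + 1, so 19355^151 ≡ 3336·20852·26855·29695·19355 ≡ 18983 (mod 38657).
x_0 = 18983.
x_1 = 18983^2 mod 38657 = 32392.
x_2 = 32392^2 mod 38657 = 13370.
x_3 = 13370^2 mod 38657 = 6932.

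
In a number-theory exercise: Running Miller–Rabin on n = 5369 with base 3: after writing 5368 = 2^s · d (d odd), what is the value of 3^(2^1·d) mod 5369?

n − 1 = 5368 = 2^3 · 671, so s = 3 and d = 671.
x_0 = 3^671 mod 5369 = 789.
x_1 = 789^2 mod 5369 = 5086.

5086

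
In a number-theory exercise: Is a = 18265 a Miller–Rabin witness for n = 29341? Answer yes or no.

n − 1 = 29340 = 2^2 · 7335, so s = 2 and d = 7335.
x_0 = 18265^7335 mod 29341 = 24167.
x_0 is neither 1 nor 29340, so continue squaring.
x_1 = 24167^2 mod 29341 = 11284.
Reached i = s−1 = 1 without hitting −1: 18265 is a Miller–Rabin witness and 29341 is composite.

yes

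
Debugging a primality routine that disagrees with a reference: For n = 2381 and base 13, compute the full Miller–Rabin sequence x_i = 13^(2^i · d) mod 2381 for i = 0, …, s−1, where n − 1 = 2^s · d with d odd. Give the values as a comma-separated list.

n − 1 = 2380 = 2^2 · 595, so s = 2 and d = 595.
x_0 = 13^595 mod 2381 = 69.
x_1 = 69^2 mod 2381 = 2380.

69, 2380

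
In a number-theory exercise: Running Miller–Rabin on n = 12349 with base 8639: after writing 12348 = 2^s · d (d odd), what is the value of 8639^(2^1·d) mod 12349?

8109

n − 1 = 12348 = 2^2 · 3087, so s = 2 and d = 3087.
x_0 = 8639^3087 mod 12349 = 4081.
x_1 = 4081^2 mod 12349 = 8109.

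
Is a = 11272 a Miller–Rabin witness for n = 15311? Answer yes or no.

n − 1 = 15310 = 2^1 · 7655, so s = 1 and d = 7655.
Repeated squaring mod 15311: 11272^1 ≡ 11272, 11272^2 ≡ 7306, 11272^4 ≡ 3490, 11272^8 ≡ 7855, 11272^16 ≡ 13006, 11272^32 ≡ 108, 11272^64 ≡ 11664, 11272^128 ≡ 10661, 11272^256 ≡ 3368, 11272^512 ≡ 13284, 11272^1024 ≡ 5381, 11272^2048 ≡ 2060, 11272^4096 ≡ 2453.
7655 = 4096 + 2048 + 1024 + 256 + 128 + 64 + 32 + 4 + 2 + 1, so 11272^7655 ≡ 2453·2060·5381·3368·10661·11664·108·3490·7306·11272 ≡ 5016 (mod 15311).
x_0 = 11272^7655 mod 15311 = 5016.
x_0 ∉ {1, 15310} and s = 1, so 11272 is a Miller–Rabin witness and 15311 is composite.

yes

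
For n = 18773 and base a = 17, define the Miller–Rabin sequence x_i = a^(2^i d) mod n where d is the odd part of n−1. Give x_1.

18772

n − 1 = 18772 = 2^2 · 4693, so s = 2 and d = 4693.
By repeated squaring, 17^4693 ≡ 9318 (mod 18773).
x_0 = 9318.
x_1 = 9318^2 mod 18773 = 18772.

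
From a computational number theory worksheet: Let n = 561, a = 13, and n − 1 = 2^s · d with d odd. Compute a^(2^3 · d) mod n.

n − 1 = 560 = 2^4 · 35, so s = 4 and d = 35.
Repeated squaring mod 561: 13^1 ≡ 13, 13^2 ≡ 169, 13^4 ≡ 511, 13^8 ≡ 256, 13^16 ≡ 460, 13^32 ≡ 103.
35 = 32 + 2 + 1, so 13^35 ≡ 103·169·13 ≡ 208 (mod 561).
x_0 = 208.
x_1 = 208^2 mod 561 = 67.
x_2 = 67^2 mod 561 = 1.
x_3 = 1^2 mod 561 = 1.

1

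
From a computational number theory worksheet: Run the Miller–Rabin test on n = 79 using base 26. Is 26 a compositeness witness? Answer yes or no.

no

n − 1 = 78 = 2^1 · 39, so s = 1 and d = 39.
By repeated squaring, 26^39 ≡ 1 (mod 79).
x_0 = 26^39 mod 79 = 1.
x_0 = 1, so 26 is not a witness.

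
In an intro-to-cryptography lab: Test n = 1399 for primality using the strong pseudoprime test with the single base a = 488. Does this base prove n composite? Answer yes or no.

no

n − 1 = 1398 = 2^1 · 699, so s = 1 and d = 699.
Repeated squaring mod 1399: 488^1 ≡ 488, 488^2 ≡ 314, 488^4 ≡ 666, 488^8 ≡ 73, 488^16 ≡ 1132, 488^32 ≡ 1339, 488^64 ≡ 802, 488^128 ≡ 1063, 488^256 ≡ 976, 488^512 ≡ 1256.
699 = 512 + 128 + 32 + 16 + 8 + 2 + 1, so 488^699 ≡ 1256·1063·1339·1132·73·314·488 ≡ 1 (mod 1399).
x_0 = 488^699 mod 1399 = 1.
x_0 = 1, so 488 is not a witness.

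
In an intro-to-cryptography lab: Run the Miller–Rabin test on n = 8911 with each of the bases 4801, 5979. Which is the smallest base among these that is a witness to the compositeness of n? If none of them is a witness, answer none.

5979

n − 1 = 8910 = 2^1 · 4455, so s = 1 and d = 4455.
Base 4801: x_0 = 4801^4455 mod 8911 = 8910. x_0 = 8910 ≡ −1, so 4801 is not a witness.
Base 5979: x_0 = 5979^4455 mod 8911 = 6098. x_0 ∉ {1, 8910} and s = 1, so 5979 is a Miller–Rabin witness and 8911 is composite.
The smallest witness among the given bases is 5979.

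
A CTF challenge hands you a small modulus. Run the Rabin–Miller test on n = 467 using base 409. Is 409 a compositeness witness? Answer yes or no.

n − 1 = 466 = 2^1 · 233, so s = 1 and d = 233.
Repeated squaring mod 467: 409^1 ≡ 409, 409^2 ≡ 95, 409^4 ≡ 152, 409^8 ≡ 221, 409^16 ≡ 273, 409^32 ≡ 276, 409^64 ≡ 55, 409^128 ≡ 223.
233 = 128 + 64 + 32 + 8 + 1, so 409^233 ≡ 223·55·276·221·409 ≡ 466 (mod 467).
x_0 = 409^233 mod 467 = 466.
x_0 = 466 ≡ −1, so 409 is not a witness.

no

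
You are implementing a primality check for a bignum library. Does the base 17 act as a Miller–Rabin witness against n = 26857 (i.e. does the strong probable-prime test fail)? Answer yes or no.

yes

n − 1 = 26856 = 2^3 · 3357, so s = 3 and d = 3357.
x_0 = 17^3357 mod 26857 = 2917.
x_0 is neither 1 nor 26856, so continue squaring.
x_1 = 2917^2 mod 26857 = 22077.
x_2 = 22077^2 mod 26857 = 19950.
Reached i = s−1 = 2 without hitting −1: 17 is a Miller–Rabin witness and 26857 is composite.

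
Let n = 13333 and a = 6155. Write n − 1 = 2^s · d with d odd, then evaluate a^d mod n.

n − 1 = 13332 = 2^2 · 3333, so s = 2 and d = 3333.
6155^3333 mod 13333 = 10853.

10853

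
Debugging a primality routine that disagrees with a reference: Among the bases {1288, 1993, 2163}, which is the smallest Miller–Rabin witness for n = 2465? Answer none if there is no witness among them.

none

n − 1 = 2464 = 2^5 · 77, so s = 5 and d = 77.
Base 1288: x_0 = 1288^77 mod 2465 = 1288. x_0 is neither 1 nor 2464, so continue squaring. x_1 = 1288^2 mod 2465 = 2464. x_1 ≡ −1, so 1288 is not a witness.
Base 1993: x_0 = 1993^77 mod 2465 = 2163. x_0 is neither 1 nor 2464, so continue squaring. x_1 = 2163^2 mod 2465 = 2464. x_1 ≡ −1, so 1993 is not a witness.
Base 2163: x_0 = 2163^77 mod 2465 = 2163. x_0 is neither 1 nor 2464, so continue squaring. x_1 = 2163^2 mod 2465 = 2464. x_1 ≡ −1, so 2163 is not a witness.
No listed base is a witness for 2465.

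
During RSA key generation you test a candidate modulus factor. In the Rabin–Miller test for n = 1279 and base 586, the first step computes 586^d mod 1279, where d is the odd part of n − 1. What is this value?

1

n − 1 = 1278 = 2^1 · 639, so s = 1 and d = 639.
586^639 mod 1279 = 1.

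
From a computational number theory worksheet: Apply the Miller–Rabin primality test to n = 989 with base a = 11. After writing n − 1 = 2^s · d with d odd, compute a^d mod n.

n − 1 = 988 = 2^2 · 247, so s = 2 and d = 247.
11^247 mod 989 = 465.

465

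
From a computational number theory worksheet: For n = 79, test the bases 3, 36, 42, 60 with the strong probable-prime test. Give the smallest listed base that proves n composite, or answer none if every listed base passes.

n − 1 = 78 = 2^1 · 39, so s = 1 and d = 39.
Base 3: x_0 = 3^39 mod 79 = 78. x_0 = 78 ≡ −1, so 3 is not a witness.
Base 36: x_0 = 36^39 mod 79 = 1. x_0 = 1, so 36 is not a witness.
Base 42: x_0 = 42^39 mod 79 = 1. x_0 = 1, so 42 is not a witness.
Base 60: x_0 = 60^39 mod 79 = 78. x_0 = 78 ≡ −1, so 60 is not a witness.
No listed base is a witness for 79.

none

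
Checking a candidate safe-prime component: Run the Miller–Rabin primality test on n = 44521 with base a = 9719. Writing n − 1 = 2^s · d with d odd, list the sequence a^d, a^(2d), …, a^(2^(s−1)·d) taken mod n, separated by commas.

8441, 16881, 33761

n − 1 = 44520 = 2^3 · 5565, so s = 3 and d = 5565.
x_0 = 9719^5565 mod 44521 = 8441.
x_1 = 8441^2 mod 44521 = 16881.
x_2 = 16881^2 mod 44521 = 33761.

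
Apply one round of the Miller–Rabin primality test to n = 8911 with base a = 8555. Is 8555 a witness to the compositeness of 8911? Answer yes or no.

n − 1 = 8910 = 2^1 · 4455, so s = 1 and d = 4455.
x_0 = 8555^4455 mod 8911 = 267.
x_0 ∉ {1, 8910} and s = 1, so 8555 is a Miller–Rabin witness and 8911 is composite.

yes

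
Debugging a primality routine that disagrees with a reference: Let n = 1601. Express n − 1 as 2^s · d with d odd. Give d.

25

Halving: 1600 → 800 → 400 → 200 → 100 → 50 → 25; 25 is odd.
So 1600 = 2^6 · 25.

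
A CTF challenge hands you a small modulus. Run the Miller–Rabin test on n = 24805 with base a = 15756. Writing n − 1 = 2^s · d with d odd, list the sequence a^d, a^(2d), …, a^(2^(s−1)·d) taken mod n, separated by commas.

4481, 12116

n − 1 = 24804 = 2^2 · 6201, so s = 2 and d = 6201.
x_0 = 15756^6201 mod 24805 = 4481.
x_1 = 4481^2 mod 24805 = 12116.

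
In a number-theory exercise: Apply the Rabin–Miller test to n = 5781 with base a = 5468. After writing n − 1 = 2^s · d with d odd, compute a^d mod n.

3089

n − 1 = 5780 = 2^2 · 1445, so s = 2 and d = 1445.
By repeated squaring, 5468^1445 ≡ 3089 (mod 5781).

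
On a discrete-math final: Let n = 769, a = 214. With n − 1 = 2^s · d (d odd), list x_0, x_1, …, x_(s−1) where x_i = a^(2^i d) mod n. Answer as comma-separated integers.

208, 200, 12, 144, 742, 729, 62, 768

n − 1 = 768 = 2^8 · 3, so s = 8 and d = 3.
x_0 = 214^3 mod 769 = 208.
x_1 = 208^2 mod 769 = 200.
x_2 = 200^2 mod 769 = 12.
x_3 = 12^2 mod 769 = 144.
x_4 = 144^2 mod 769 = 742.
x_5 = 742^2 mod 769 = 729.
x_6 = 729^2 mod 769 = 62.
x_7 = 62^2 mod 769 = 768.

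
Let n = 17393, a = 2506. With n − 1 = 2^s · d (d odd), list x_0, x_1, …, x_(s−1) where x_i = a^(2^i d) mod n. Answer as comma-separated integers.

n − 1 = 17392 = 2^4 · 1087, so s = 4 and d = 1087.
x_0 = 2506^1087 mod 17393 = 1.
x_1 = 1^2 mod 17393 = 1.
x_2 = 1^2 mod 17393 = 1.
x_3 = 1^2 mod 17393 = 1.

1, 1, 1, 1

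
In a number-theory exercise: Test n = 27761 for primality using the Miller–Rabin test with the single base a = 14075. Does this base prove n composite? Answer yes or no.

no

n − 1 = 27760 = 2^4 · 1735, so s = 4 and d = 1735.
Repeated squaring mod 27761: 14075^1 ≡ 14075, 14075^2 ≡ 3129, 14075^4 ≡ 18769, 14075^8 ≡ 16032, 14075^16 ≡ 13686, 14075^32 ≡ 3129, 14075^64 ≡ 18769, 14075^128 ≡ 16032, 14075^256 ≡ 13686, 14075^512 ≡ 3129, 14075^1024 ≡ 18769.
1735 = 1024 + 512 + 128 + 64 + 4 + 2 + 1, so 14075^1735 ≡ 18769·3129·16032·18769·18769·3129·14075 ≡ 27760 (mod 27761).
x_0 = 14075^1735 mod 27761 = 27760.
x_0 = 27760 ≡ −1, so 14075 is not a witness.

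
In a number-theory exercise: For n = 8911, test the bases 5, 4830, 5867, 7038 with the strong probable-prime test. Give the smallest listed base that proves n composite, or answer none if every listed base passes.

5

n − 1 = 8910 = 2^1 · 4455, so s = 1 and d = 4455.
Base 5: x_0 = 5^4455 mod 8911 = 2813. x_0 ∉ {1, 8910} and s = 1, so 5 is a Miller–Rabin witness and 8911 is composite.
Base 4830: x_0 = 4830^4455 mod 8911 = 1274. x_0 ∉ {1, 8910} and s = 1, so 4830 is a Miller–Rabin witness and 8911 is composite.
Base 5867: x_0 = 5867^4455 mod 8911 = 6364. x_0 ∉ {1, 8910} and s = 1, so 5867 is a Miller–Rabin witness and 8911 is composite.
Base 7038: x_0 = 7038^4455 mod 8911 = 8910. x_0 = 8910 ≡ −1, so 7038 is not a witness.
The smallest witness among the given bases is 5.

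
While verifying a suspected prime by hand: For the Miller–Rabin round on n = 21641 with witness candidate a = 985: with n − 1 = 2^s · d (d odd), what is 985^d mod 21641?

3025

n − 1 = 21640 = 2^3 · 2705, so s = 3 and d = 2705.
985^2705 mod 21641 = 3025.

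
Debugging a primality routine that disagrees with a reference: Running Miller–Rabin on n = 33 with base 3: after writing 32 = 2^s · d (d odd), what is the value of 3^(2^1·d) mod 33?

9

n − 1 = 32 = 2^5 · 1, so s = 5 and d = 1.
x_0 = 3^1 mod 33 = 3.
x_1 = 3^2 mod 33 = 9.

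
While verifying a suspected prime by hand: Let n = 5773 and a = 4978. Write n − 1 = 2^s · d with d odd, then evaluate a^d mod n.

n − 1 = 5772 = 2^2 · 1443, so s = 2 and d = 1443.
4978^1443 mod 5773 = 5535.

5535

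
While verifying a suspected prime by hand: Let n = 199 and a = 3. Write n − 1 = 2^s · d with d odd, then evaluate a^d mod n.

198

n − 1 = 198 = 2^1 · 99, so s = 1 and d = 99.
Repeated squaring mod 199: 3^1 ≡ 3, 3^2 ≡ 9, 3^4 ≡ 81, 3^8 ≡ 193, 3^16 ≡ 36, 3^32 ≡ 102, 3^64 ≡ 56.
99 = 64 + 32 + 2 + 1, so 3^99 ≡ 56·102·9·3 ≡ 198 (mod 199).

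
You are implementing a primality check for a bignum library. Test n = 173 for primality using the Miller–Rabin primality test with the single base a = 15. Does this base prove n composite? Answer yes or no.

n − 1 = 172 = 2^2 · 43, so s = 2 and d = 43.
x_0 = 15^43 mod 173 = 172.
x_0 = 172 ≡ −1, so 15 is not a witness.

no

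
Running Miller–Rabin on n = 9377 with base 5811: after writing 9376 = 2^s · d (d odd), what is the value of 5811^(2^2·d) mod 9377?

6529

n − 1 = 9376 = 2^5 · 293, so s = 5 and d = 293.
x_0 = 5811^293 mod 9377 = 3844.
x_1 = 3844^2 mod 9377 = 7561.
x_2 = 7561^2 mod 9377 = 6529.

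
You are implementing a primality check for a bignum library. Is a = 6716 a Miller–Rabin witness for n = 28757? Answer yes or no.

yes

n − 1 = 28756 = 2^2 · 7189, so s = 2 and d = 7189.
x_0 = 6716^7189 mod 28757 = 25938.
x_0 is neither 1 nor 28756, so continue squaring.
x_1 = 25938^2 mod 28757 = 9829.
Reached i = s−1 = 1 without hitting −1: 6716 is a Miller–Rabin witness and 28757 is composite.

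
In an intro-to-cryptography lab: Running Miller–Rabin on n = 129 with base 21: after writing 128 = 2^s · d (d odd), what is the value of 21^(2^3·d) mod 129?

21

n − 1 = 128 = 2^7 · 1, so s = 7 and d = 1.
x_0 = 21^1 mod 129 = 21.
x_1 = 21^2 mod 129 = 54.
x_2 = 54^2 mod 129 = 78.
x_3 = 78^2 mod 129 = 21.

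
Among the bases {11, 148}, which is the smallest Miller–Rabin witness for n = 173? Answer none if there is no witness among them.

none

n − 1 = 172 = 2^2 · 43, so s = 2 and d = 43.
Base 11: x_0 = 11^43 mod 173 = 93. x_0 is neither 1 nor 172, so continue squaring. x_1 = 93^2 mod 173 = 172. x_1 ≡ −1, so 11 is not a witness.
Base 148: x_0 = 148^43 mod 173 = 1. x_0 = 1, so 148 is not a witness.
No listed base is a witness for 173.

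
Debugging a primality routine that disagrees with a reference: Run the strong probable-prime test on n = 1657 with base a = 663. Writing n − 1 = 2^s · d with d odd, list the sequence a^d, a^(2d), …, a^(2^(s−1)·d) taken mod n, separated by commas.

104, 874, 1656

n − 1 = 1656 = 2^3 · 207, so s = 3 and d = 207.
x_0 = 663^207 mod 1657 = 104.
x_1 = 104^2 mod 1657 = 874.
x_2 = 874^2 mod 1657 = 1656.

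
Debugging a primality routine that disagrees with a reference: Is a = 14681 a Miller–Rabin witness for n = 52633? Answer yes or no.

n − 1 = 52632 = 2^3 · 6579, so s = 3 and d = 6579.
x_0 = 14681^6579 mod 52633 = 1.
x_0 = 1, so 14681 is not a witness.

no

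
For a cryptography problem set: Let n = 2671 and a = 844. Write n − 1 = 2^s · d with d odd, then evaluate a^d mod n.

n − 1 = 2670 = 2^1 · 1335, so s = 1 and d = 1335.
Repeated squaring mod 2671: 844^1 ≡ 844, 844^2 ≡ 1850, 844^4 ≡ 949, 844^8 ≡ 474, 844^16 ≡ 312, 844^32 ≡ 1188, 844^64 ≡ 1056, 844^128 ≡ 1329, 844^256 ≡ 710, 844^512 ≡ 1952, 844^1024 ≡ 1458.
1335 = 1024 + 256 + 32 + 16 + 4 + 2 + 1, so 844^1335 ≡ 1458·710·1188·312·949·1850·844 ≡ 2670 (mod 2671).

2670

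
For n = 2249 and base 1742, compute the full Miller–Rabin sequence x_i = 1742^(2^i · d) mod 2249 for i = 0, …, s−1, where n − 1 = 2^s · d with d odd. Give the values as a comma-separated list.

1651, 13, 169

n − 1 = 2248 = 2^3 · 281, so s = 3 and d = 281.
x_0 = 1742^281 mod 2249 = 1651.
x_1 = 1651^2 mod 2249 = 13.
x_2 = 13^2 mod 2249 = 169.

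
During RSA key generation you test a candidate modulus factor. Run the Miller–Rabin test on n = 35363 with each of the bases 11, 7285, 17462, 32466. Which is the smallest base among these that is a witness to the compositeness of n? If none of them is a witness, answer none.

none

n − 1 = 35362 = 2^1 · 17681, so s = 1 and d = 17681.
Base 11: x_0 = 11^17681 mod 35363 = 35362. x_0 = 35362 ≡ −1, so 11 is not a witness.
Base 7285: x_0 = 7285^17681 mod 35363 = 35362. x_0 = 35362 ≡ −1, so 7285 is not a witness.
Base 17462: x_0 = 17462^17681 mod 35363 = 1. x_0 = 1, so 17462 is not a witness.
Base 32466: x_0 = 32466^17681 mod 35363 = 1. x_0 = 1, so 32466 is not a witness.
No listed base is a witness for 35363.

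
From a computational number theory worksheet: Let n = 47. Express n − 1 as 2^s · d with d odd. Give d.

23

Halving: 46 → 23; 23 is odd.
So 46 = 2^1 · 23.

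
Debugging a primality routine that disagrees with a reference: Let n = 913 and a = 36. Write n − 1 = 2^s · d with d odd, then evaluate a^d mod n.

n − 1 = 912 = 2^4 · 57, so s = 4 and d = 57.
Repeated squaring mod 913: 36^1 ≡ 36, 36^2 ≡ 383, 36^4 ≡ 609, 36^8 ≡ 203, 36^16 ≡ 124, 36^32 ≡ 768.
57 = 32 + 16 + 8 + 1, so 36^57 ≡ 768·124·203·36 ≡ 207 (mod 913).

207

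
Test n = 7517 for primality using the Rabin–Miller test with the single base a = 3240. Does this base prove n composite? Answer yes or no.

n − 1 = 7516 = 2^2 · 1879, so s = 2 and d = 1879.
x_0 = 3240^1879 mod 7517 = 1.
x_0 = 1, so 3240 is not a witness.

no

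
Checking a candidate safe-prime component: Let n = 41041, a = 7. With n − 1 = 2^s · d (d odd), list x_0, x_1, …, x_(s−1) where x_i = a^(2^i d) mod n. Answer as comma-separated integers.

n − 1 = 41040 = 2^4 · 2565, so s = 4 and d = 2565.
x_0 = 7^2565 mod 41041 = 1022.
x_1 = 1022^2 mod 41041 = 18459.
x_2 = 18459^2 mod 41041 = 12299.
x_3 = 12299^2 mod 41041 = 29316.

1022, 18459, 12299, 29316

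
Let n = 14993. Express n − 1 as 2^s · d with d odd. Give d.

Halving: 14992 → 7496 → 3748 → 1874 → 937; 937 is odd.
So 14992 = 2^4 · 937.

937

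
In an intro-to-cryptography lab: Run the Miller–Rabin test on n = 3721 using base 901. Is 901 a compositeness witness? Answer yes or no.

yes

n − 1 = 3720 = 2^3 · 465, so s = 3 and d = 465.
Repeated squaring mod 3721: 901^1 ≡ 901, 901^2 ≡ 623, 901^4 ≡ 1145, 901^8 ≡ 1233, 901^16 ≡ 2121, 901^32 ≡ 3673, 901^64 ≡ 2304, 901^128 ≡ 2270, 901^256 ≡ 3036.
465 = 256 + 128 + 64 + 16 + 1, so 901^465 ≡ 3036·2270·2304·2121·901 ≡ 489 (mod 3721).
x_0 = 901^465 mod 3721 = 489.
x_0 is neither 1 nor 3720, so continue squaring.
x_1 = 489^2 mod 3721 = 977.
x_2 = 977^2 mod 3721 = 1953.
Reached i = s−1 = 2 without hitting −1: 901 is a Miller–Rabin witness and 3721 is composite.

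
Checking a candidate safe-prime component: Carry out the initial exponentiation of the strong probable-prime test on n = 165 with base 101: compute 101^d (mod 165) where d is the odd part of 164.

n − 1 = 164 = 2^2 · 41, so s = 2 and d = 41.
Repeated squaring mod 165: 101^1 ≡ 101, 101^2 ≡ 136, 101^4 ≡ 16, 101^8 ≡ 91, 101^16 ≡ 31, 101^32 ≡ 136.
41 = 32 + 8 + 1, so 101^41 ≡ 136·91·101 ≡ 101 (mod 165).

101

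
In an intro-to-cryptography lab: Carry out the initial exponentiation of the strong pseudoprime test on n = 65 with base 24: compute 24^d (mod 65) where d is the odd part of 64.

n − 1 = 64 = 2^6 · 1, so s = 6 and d = 1.
24^1 mod 65 = 24.

24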